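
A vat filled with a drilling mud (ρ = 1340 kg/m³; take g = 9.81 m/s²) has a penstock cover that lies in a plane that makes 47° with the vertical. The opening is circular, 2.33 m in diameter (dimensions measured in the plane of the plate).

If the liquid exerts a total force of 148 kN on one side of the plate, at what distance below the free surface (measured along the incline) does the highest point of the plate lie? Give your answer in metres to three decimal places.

y_top ≈ 2.707 m

γ = ρg = 1340 × 9.81 / 1000 = 13.1454 kN/m³.
A = π(1.165)² = 4.26385 m².
From F = γ·h_c·A, the centroid depth is h_c = 148/(13.1454 × 4.26385) = 2.6405 m.
The plate makes 47° with the vertical, i.e. θ = 90° − 47° = 43° to the horizontal. Measuring y along the incline from the free-surface line, vertical depth h = y·sinθ with sinθ = 0.681998.
Along the incline, y_c = h_c/sinθ = 2.6405/0.681998 = 3.87171 m.
The centroid is at the centre, 1.165 m below the top of the plate, so the highest point sits at y_top = 3.87171 − 1.165 = 2.70671 m along the incline.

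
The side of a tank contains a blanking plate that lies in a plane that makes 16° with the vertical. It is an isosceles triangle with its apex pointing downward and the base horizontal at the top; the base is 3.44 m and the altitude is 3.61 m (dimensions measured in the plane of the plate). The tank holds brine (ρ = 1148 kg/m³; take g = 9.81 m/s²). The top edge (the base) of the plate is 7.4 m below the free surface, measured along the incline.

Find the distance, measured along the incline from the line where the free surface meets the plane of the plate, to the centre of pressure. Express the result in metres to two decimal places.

y_p = 8.69 m

γ = ρg = 1148 × 9.81 / 1000 = 11.26188 kN/m³.
The plate makes 16° with the vertical, i.e. θ = 90° − 16° = 74° to the horizontal. Measuring y along the incline from the free-surface line, vertical depth h = y·sinθ with sinθ = 0.961262.
With the apex down, the centroid sits h/3 = 3.61/3 = 1.20333 m below the base (the top edge), so y_c = 7.4 + 1.20333 = 8.60333 m and h_c = 8.60333 × 0.961262 = 8.27005 m.
A = ½ × 3.44 × 3.61 = 6.2092 m².
Resultant F = γ·h_c·A = 11.26188 × 8.27005 × 6.2092 = 578.302 kN.
I_c = b·h³/36 = 3.44 × 3.61³/36 = 4.4955 m⁴.
Centre of pressure: y_p = y_c + I_c/(y_c·A) = 8.60333 + 4.4955/(8.60333 × 6.2092) = 8.60333 + 0.0841542 = 8.68748 m along the plane.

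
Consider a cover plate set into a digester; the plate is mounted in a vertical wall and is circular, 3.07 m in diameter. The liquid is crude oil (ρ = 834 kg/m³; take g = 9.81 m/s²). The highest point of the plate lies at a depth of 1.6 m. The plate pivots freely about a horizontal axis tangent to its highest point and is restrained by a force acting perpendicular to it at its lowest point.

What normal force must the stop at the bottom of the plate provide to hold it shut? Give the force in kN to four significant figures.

P ≈ 106.6 kN

γ = ρg = 834 × 9.81 / 1000 = 8.18154 kN/m³.
The centroid is at the centre, 1.535 m below the top of the plate, so the centroid depth is h_c = 1.6 + 1.535 = 3.135 m.
A = π(1.535)² = 7.4023 m².
Resultant F = γ·h_c·A = 8.18154 × 3.135 × 7.4023 = 189.863 kN.
I_c = πr⁴/4 = π × 1.535⁴/4 = 4.36037 m⁴.
Centre of pressure: y_p = y_c + I_c/(y_c·A) = 3.135 + 4.36037/(3.135 × 7.4023) = 3.135 + 0.187897 = 3.3229 m along the plane.
The resultant acts 1.535 + 0.187897 = 1.7229 m (along the plate) below the hinge at the top edge, so the moment about the hinge is M = F × 1.7229 = 189.863 × 1.7229 = 327.115 kN·m.
A normal force at the bottom, 3.07 m from the hinge, must supply this moment: P = 327.115/3.07 = 106.552 kN.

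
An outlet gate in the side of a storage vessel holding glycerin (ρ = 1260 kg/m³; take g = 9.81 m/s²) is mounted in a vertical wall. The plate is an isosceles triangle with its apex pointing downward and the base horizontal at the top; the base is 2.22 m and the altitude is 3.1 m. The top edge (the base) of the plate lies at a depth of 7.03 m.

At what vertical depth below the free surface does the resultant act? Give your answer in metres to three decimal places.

h_p = 8.130 m

γ = ρg = 1260 × 9.81 / 1000 = 12.3606 kN/m³.
With the apex down, the centroid sits h/3 = 3.1/3 = 1.03333 m below the base (the top edge), so the centroid depth is h_c = 7.03 + 1.03333 = 8.06333 m.
A = ½ × 2.22 × 3.1 = 3.441 m².
Resultant F = γ·h_c·A = 12.3606 × 8.06333 × 3.441 = 342.956 kN.
I_c = b·h³/36 = 2.22 × 3.1³/36 = 1.83711 m⁴.
Centre of pressure: y_p = y_c + I_c/(y_c·A) = 8.06333 + 1.83711/(8.06333 × 3.441) = 8.06333 + 0.0662119 = 8.12954 m along the plane.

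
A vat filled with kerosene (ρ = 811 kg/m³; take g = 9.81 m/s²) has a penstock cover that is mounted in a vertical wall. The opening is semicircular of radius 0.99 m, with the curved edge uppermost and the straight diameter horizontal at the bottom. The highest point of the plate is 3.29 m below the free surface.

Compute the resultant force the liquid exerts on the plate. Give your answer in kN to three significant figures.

γ = ρg = 811 × 9.81 / 1000 = 7.95591 kN/m³.
The centroid lies 4r/(3π) = 0.420169 m above the diameter, so r − 4r/(3π) = 0.99 − 0.420169 = 0.569831 m below the topmost point, so the centroid depth is h_c = 3.29 + 0.569831 = 3.85983 m.
A = πr²/2 = π × 0.99²/2 = 1.53954 m².
Resultant F = γ·h_c·A = 7.95591 × 3.85983 × 1.53954 = 47.2769 kN.

F ≈ 47.3 kN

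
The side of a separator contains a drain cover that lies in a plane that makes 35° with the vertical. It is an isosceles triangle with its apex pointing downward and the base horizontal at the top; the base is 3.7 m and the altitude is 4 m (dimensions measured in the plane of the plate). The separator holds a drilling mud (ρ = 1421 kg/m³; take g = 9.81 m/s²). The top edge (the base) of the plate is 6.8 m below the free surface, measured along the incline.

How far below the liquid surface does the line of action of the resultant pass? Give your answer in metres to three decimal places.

h_p = 6.752 m

γ = ρg = 1421 × 9.81 / 1000 = 13.94001 kN/m³.
The plate makes 35° with the vertical, i.e. θ = 90° − 35° = 55° to the horizontal. Measuring y along the incline from the free-surface line, vertical depth h = y·sinθ with sinθ = 0.819152.
With the apex down, the centroid sits h/3 = 4/3 = 1.33333 m below the base (the top edge), so y_c = 6.8 + 1.33333 = 8.13333 m and h_c = 8.13333 × 0.819152 = 6.66243 m.
A = ½ × 3.7 × 4 = 7.4 m².
Resultant F = γ·h_c·A = 13.94001 × 6.66243 × 7.4 = 687.27 kN.
I_c = b·h³/36 = 3.7 × 4³/36 = 6.57778 m⁴.
Centre of pressure: y_p = y_c + I_c/(y_c·A) = 8.13333 + 6.57778/(8.13333 × 7.4) = 8.13333 + 0.10929 = 8.24262 m along the plane.
Vertically, h_p = y_p·sinθ = 8.24262 × 0.819152 = 6.75196 m.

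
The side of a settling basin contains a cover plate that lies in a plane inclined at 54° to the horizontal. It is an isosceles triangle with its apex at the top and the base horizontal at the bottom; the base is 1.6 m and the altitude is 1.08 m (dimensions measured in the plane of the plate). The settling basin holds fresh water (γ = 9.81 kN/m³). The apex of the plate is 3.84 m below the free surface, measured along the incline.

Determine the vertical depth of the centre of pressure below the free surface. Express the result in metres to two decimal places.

h_p = 3.70 m

γ = 9.81 kN/m³.
Let θ = 54° be the plate's angle to the horizontal; measure y along the incline from where the plane meets the free surface. Vertical depth h = y·sinθ with sinθ = 0.809017.
With the apex up, the centroid sits 2h/3 = 2 × 1.08/3 = 0.72 m below the apex, so y_c = 3.84 + 0.72 = 4.56 m and h_c = 4.56 × 0.809017 = 3.68912 m.
A = ½ × 1.6 × 1.08 = 0.864 m².
Resultant F = γ·h_c·A = 9.81 × 3.68912 × 0.864 = 31.2684 kN.
I_c = b·h³/36 = 1.6 × 1.08³/36 = 0.0559872 m⁴.
Centre of pressure: y_p = y_c + I_c/(y_c·A) = 4.56 + 0.0559872/(4.56 × 0.864) = 4.56 + 0.0142105 = 4.57421 m along the plane.
Vertically, h_p = y_p·sinθ = 4.57421 × 0.809017 = 3.70061 m.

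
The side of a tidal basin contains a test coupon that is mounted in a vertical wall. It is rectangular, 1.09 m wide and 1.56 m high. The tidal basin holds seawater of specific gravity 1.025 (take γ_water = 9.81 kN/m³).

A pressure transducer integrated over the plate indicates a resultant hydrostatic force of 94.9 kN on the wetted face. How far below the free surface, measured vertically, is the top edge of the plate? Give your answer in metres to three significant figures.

γ = 1.025 × 9.81 = 10.05525 kN/m³.
A = 1.09 × 1.56 = 1.7004 m².
From F = γ·h_c·A, the centroid depth is h_c = 94.9/(10.05525 × 1.7004) = 5.55037 m.
The centroid lies 1.56/2 = 0.78 m below the top edge, so the top edge sits at h_top = 5.55037 − 0.78 = 4.77037 m below the surface.

d_top ≈ 4.77 m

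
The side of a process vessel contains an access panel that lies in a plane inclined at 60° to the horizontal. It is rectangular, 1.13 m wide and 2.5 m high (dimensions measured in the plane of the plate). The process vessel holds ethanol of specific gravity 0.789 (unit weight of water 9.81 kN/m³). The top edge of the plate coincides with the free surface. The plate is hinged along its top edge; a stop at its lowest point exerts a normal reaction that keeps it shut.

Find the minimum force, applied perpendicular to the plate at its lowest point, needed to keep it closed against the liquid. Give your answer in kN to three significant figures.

γ = 0.789 × 9.81 = 7.74009 kN/m³.
Let θ = 60° be the plate's angle to the horizontal; measure y along the incline from where the plane meets the free surface. Vertical depth h = y·sinθ with sinθ = 0.866025.
The centroid lies 2.5/2 = 1.25 m below the top edge, so y_c = 1.25 m and h_c = 1.25 × 0.866025 = 1.08253 m.
A = 1.13 × 2.5 = 2.825 m².
Resultant F = γ·h_c·A = 7.74009 × 1.08253 × 2.825 = 23.6703 kN.
I_c = b·h³/12 = 1.13 × 2.5³/12 = 1.47135 m⁴.
Centre of pressure: y_p = y_c + I_c/(y_c·A) = 1.25 + 1.47135/(1.25 × 2.825) = 1.25 + 0.416665 = 1.66667 m along the plane.
The resultant acts 1.25 + 0.416665 = 1.66667 m (along the plate) below the hinge at the top edge, so the moment about the hinge is M = F × 1.66667 = 23.6703 × 1.66667 = 39.4506 kN·m.
A normal force at the bottom, 2.5 m from the hinge, must supply this moment: P = 39.4506/2.5 = 15.7802 kN.

P ≈ 15.8 kN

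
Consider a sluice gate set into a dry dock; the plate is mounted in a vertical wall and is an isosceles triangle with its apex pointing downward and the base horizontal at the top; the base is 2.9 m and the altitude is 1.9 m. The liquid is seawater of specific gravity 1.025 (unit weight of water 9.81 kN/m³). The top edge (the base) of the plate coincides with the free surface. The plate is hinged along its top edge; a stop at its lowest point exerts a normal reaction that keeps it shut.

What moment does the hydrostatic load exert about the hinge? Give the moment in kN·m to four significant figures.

γ = 1.025 × 9.81 = 10.05525 kN/m³.
With the apex down, the centroid sits h/3 = 1.9/3 = 0.633333 m below the base (the top edge), so the centroid depth is h_c = 0.633333 m.
A = ½ × 2.9 × 1.9 = 2.755 m².
Resultant F = γ·h_c·A = 10.05525 × 0.633333 × 2.755 = 17.5447 kN.
I_c = b·h³/36 = 2.9 × 1.9³/36 = 0.552531 m⁴.
Centre of pressure: y_p = y_c + I_c/(y_c·A) = 0.633333 + 0.552531/(0.633333 × 2.755) = 0.633333 + 0.316667 = 0.95 m along the plane.
The resultant acts 0.633333 + 0.316667 = 0.95 m (along the plate) below the hinge at the top edge, so the moment about the hinge is M = F × 0.95 = 17.5447 × 0.95 = 16.6675 kN·m.

M ≈ 16.67 kN·m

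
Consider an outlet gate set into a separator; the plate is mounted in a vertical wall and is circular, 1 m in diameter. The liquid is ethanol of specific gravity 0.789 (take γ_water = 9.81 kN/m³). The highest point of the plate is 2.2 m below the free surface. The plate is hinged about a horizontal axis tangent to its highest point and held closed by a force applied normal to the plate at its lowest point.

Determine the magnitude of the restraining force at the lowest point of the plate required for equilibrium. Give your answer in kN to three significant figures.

γ = 0.789 × 9.81 = 7.74009 kN/m³.
The centroid is at the centre, 0.5 m below the top of the plate, so the centroid depth is h_c = 2.2 + 0.5 = 2.7 m.
A = π(0.5)² = 0.785398 m².
Resultant F = γ·h_c·A = 7.74009 × 2.7 × 0.785398 = 16.4134 kN.
I_c = πr⁴/4 = π × 0.5⁴/4 = 0.0490874 m⁴.
Centre of pressure: y_p = y_c + I_c/(y_c·A) = 2.7 + 0.0490874/(2.7 × 0.785398) = 2.7 + 0.0231482 = 2.72315 m along the plane.
The resultant acts 0.5 + 0.0231482 = 0.523148 m (along the plate) below the hinge at the top edge, so the moment about the hinge is M = F × 0.523148 = 16.4134 × 0.523148 = 8.58664 kN·m.
A normal force at the bottom, 1 m from the hinge, must supply this moment: P = 8.58664/1 = 8.58664 kN.

P ≈ 8.59 kN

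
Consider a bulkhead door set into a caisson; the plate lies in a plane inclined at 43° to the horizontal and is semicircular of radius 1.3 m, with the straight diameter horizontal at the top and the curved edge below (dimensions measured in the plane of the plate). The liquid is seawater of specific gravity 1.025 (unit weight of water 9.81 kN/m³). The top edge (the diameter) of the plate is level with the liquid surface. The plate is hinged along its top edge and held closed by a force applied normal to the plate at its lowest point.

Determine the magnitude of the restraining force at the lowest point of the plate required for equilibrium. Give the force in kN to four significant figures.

P ≈ 5.917 kN

γ = 1.025 × 9.81 = 10.05525 kN/m³.
Let θ = 43° be the plate's angle to the horizontal; measure y along the incline from where the plane meets the free surface. Vertical depth h = y·sinθ with sinθ = 0.681998.
The centroid of a semicircle lies 4r/(3π) = 0.551737 m from the diameter, here below the top edge, so y_c = 0.551737 m and h_c = 0.551737 × 0.681998 = 0.376284 m.
A = πr²/2 = π × 1.3²/2 = 2.65465 m².
Resultant F = γ·h_c·A = 10.05525 × 0.376284 × 2.65465 = 10.0442 kN.
I_c = (π/8 − 8/(9π))·r⁴ = 0.109757 × 1.3⁴ = 0.313477 m⁴.
Centre of pressure: y_p = y_c + I_c/(y_c·A) = 0.551737 + 0.313477/(0.551737 × 2.65465) = 0.551737 + 0.214026 = 0.765763 m along the plane.
The resultant acts 0.551737 + 0.214026 = 0.765763 m (along the plate) below the hinge at the top edge, so the moment about the hinge is M = F × 0.765763 = 10.0442 × 0.765763 = 7.69148 kN·m.
A normal force at the bottom, 1.3 m from the hinge, must supply this moment: P = 7.69148/1.3 = 5.91652 kN.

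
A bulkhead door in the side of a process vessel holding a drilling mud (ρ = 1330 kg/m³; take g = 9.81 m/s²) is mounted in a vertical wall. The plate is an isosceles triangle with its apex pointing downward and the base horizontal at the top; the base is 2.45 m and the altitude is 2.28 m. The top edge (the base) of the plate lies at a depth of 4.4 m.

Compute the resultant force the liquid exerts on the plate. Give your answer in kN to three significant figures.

γ = ρg = 1330 × 9.81 / 1000 = 13.0473 kN/m³.
With the apex down, the centroid sits h/3 = 2.28/3 = 0.76 m below the base (the top edge), so the centroid depth is h_c = 4.4 + 0.76 = 5.16 m.
A = ½ × 2.45 × 2.28 = 2.793 m².
Resultant F = γ·h_c·A = 13.0473 × 5.16 × 2.793 = 188.036 kN.

F ≈ 188 kN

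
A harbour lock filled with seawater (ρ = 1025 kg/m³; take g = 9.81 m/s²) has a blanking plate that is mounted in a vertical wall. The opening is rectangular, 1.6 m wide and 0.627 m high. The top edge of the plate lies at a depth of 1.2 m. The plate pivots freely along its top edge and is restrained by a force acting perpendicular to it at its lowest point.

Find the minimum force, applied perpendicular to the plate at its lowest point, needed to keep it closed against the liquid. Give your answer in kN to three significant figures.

γ = ρg = 1025 × 9.81 / 1000 = 10.05525 kN/m³.
The centroid lies 0.627/2 = 0.3135 m below the top edge, so the centroid depth is h_c = 1.2 + 0.3135 = 1.5135 m.
A = 1.6 × 0.627 = 1.0032 m².
Resultant F = γ·h_c·A = 10.05525 × 1.5135 × 1.0032 = 15.2673 kN.
I_c = b·h³/12 = 1.6 × 0.627³/12 = 0.0328656 m⁴.
Centre of pressure: y_p = y_c + I_c/(y_c·A) = 1.5135 + 0.0328656/(1.5135 × 1.0032) = 1.5135 + 0.0216457 = 1.53515 m along the plane.
The resultant acts 0.3135 + 0.0216457 = 0.335146 m (along the plate) below the hinge at the top edge, so the moment about the hinge is M = F × 0.335146 = 15.2673 × 0.335146 = 5.11677 kN·m.
A normal force at the bottom, 0.627 m from the hinge, must supply this moment: P = 5.11677/0.627 = 8.16072 kN.

P ≈ 8.16 kN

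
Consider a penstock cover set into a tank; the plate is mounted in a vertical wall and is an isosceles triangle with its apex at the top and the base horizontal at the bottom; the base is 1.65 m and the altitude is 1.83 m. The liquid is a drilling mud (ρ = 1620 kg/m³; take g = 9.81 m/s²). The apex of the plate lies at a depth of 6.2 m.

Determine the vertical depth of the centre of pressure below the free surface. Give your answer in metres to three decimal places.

h_p = 7.445 m

γ = ρg = 1620 × 9.81 / 1000 = 15.8922 kN/m³.
With the apex up, the centroid sits 2h/3 = 2 × 1.83/3 = 1.22 m below the apex, so the centroid depth is h_c = 6.2 + 1.22 = 7.42 m.
A = ½ × 1.65 × 1.83 = 1.50975 m².
Resultant F = γ·h_c·A = 15.8922 × 7.42 × 1.50975 = 178.03 kN.
I_c = b·h³/36 = 1.65 × 1.83³/36 = 0.280889 m⁴.
Centre of pressure: y_p = y_c + I_c/(y_c·A) = 7.42 + 0.280889/(7.42 × 1.50975) = 7.42 + 0.0250741 = 7.44507 m along the plane.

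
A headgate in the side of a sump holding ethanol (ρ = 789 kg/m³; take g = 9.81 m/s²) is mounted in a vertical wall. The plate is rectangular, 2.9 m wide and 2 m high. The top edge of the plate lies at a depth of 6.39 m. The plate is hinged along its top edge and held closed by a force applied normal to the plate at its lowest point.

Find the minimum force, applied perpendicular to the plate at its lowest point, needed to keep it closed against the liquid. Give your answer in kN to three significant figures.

P ≈ 173 kN

γ = ρg = 789 × 9.81 / 1000 = 7.74009 kN/m³.
The centroid lies 2/2 = 1 m below the top edge, so the centroid depth is h_c = 6.39 + 1 = 7.39 m.
A = 2.9 × 2 = 5.8 m².
Resultant F = γ·h_c·A = 7.74009 × 7.39 × 5.8 = 331.756 kN.
I_c = b·h³/12 = 2.9 × 2³/12 = 1.93333 m⁴.
Centre of pressure: y_p = y_c + I_c/(y_c·A) = 7.39 + 1.93333/(7.39 × 5.8) = 7.39 + 0.0451059 = 7.43511 m along the plane.
The resultant acts 1 + 0.0451059 = 1.04511 m (along the plate) below the hinge at the top edge, so the moment about the hinge is M = F × 1.04511 = 331.756 × 1.04511 = 346.722 kN·m.
A normal force at the bottom, 2 m from the hinge, must supply this moment: P = 346.722/2 = 173.361 kN.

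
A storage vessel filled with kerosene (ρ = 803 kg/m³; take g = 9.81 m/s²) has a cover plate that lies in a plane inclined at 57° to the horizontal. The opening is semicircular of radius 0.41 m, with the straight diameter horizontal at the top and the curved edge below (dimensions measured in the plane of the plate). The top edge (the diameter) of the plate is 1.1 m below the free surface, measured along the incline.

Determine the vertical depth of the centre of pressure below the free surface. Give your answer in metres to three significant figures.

h_p = 1.08 m

γ = ρg = 803 × 9.81 / 1000 = 7.87743 kN/m³.
Let θ = 57° be the plate's angle to the horizontal; measure y along the incline from where the plane meets the free surface. Vertical depth h = y·sinθ with sinθ = 0.838671.
The centroid of a semicircle lies 4r/(3π) = 0.174009 m from the diameter, here below the top edge, so y_c = 1.1 + 0.174009 = 1.27401 m and h_c = 1.27401 × 0.838671 = 1.06848 m.
A = πr²/2 = π × 0.41²/2 = 0.264051 m².
Resultant F = γ·h_c·A = 7.87743 × 1.06848 × 0.264051 = 2.22248 kN.
I_c = (π/8 − 8/(9π))·r⁴ = 0.109757 × 0.41⁴ = 0.00310147 m⁴.
Centre of pressure: y_p = y_c + I_c/(y_c·A) = 1.27401 + 0.00310147/(1.27401 × 0.264051) = 1.27401 + 0.00921949 = 1.28323 m along the plane.
Vertically, h_p = y_p·sinθ = 1.28323 × 0.838671 = 1.07621 m.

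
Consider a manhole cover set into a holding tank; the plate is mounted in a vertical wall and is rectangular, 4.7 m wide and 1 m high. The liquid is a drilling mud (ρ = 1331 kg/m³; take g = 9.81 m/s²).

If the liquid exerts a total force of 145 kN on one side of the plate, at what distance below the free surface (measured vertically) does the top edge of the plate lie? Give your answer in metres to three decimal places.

γ = ρg = 1331 × 9.81 / 1000 = 13.05711 kN/m³.
A = 4.7 × 1 = 4.7 m².
From F = γ·h_c·A, the centroid depth is h_c = 145/(13.05711 × 4.7) = 2.36278 m.
The centroid lies 1/2 = 0.5 m below the top edge, so the top edge sits at h_top = 2.36278 − 0.5 = 1.86278 m below the surface.

d_top ≈ 1.863 m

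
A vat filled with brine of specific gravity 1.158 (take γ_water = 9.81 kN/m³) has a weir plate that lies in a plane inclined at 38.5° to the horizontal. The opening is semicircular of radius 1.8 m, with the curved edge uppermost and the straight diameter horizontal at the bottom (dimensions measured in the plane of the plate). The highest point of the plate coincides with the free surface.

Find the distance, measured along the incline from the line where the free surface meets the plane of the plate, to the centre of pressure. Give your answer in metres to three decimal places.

y_p = 1.255 m

γ = 1.158 × 9.81 = 11.35998 kN/m³.
Let θ = 38.5° be the plate's angle to the horizontal; measure y along the incline from where the plane meets the free surface. Vertical depth h = y·sinθ with sinθ = 0.622515.
The centroid lies 4r/(3π) = 0.763944 m above the diameter, so r − 4r/(3π) = 1.8 − 0.763944 = 1.03606 m below the topmost point, so y_c = 1.03606 m and h_c = 1.03606 × 0.622515 = 0.644963 m.
A = πr²/2 = π × 1.8²/2 = 5.08938 m².
Resultant F = γ·h_c·A = 11.35998 × 0.644963 × 5.08938 = 37.2887 kN.
I_c = (π/8 − 8/(9π))·r⁴ = 0.109757 × 1.8⁴ = 1.15219 m⁴.
Centre of pressure: y_p = y_c + I_c/(y_c·A) = 1.03606 + 1.15219/(1.03606 × 5.08938) = 1.03606 + 0.218512 = 1.25457 m along the plane.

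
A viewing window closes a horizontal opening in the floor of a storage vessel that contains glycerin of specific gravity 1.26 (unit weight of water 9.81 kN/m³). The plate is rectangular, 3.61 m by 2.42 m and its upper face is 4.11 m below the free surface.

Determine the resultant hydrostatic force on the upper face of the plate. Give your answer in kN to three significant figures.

γ = 1.26 × 9.81 = 12.3606 kN/m³.
The plate is horizontal, so pressure is uniform at p = γ·h = 12.3606 × 4.11 = 50.8021 kN/m².
A = 3.61 × 2.42 = 8.7362 m².
F = p·A = 50.8021 × 8.7362 = 443.817 kN.

F ≈ 444 kN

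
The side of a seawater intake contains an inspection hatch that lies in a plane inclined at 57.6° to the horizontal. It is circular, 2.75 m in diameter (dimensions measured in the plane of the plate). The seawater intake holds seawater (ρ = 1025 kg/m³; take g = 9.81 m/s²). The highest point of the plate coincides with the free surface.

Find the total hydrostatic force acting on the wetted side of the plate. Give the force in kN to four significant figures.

γ = ρg = 1025 × 9.81 / 1000 = 10.05525 kN/m³.
Let θ = 57.6° be the plate's angle to the horizontal; measure y along the incline from where the plane meets the free surface. Vertical depth h = y·sinθ with sinθ = 0.844328.
The centroid is at the centre, 1.375 m below the top of the plate, so y_c = 1.375 m and h_c = 1.375 × 0.844328 = 1.16095 m.
A = π(1.375)² = 5.93957 m².
Resultant F = γ·h_c·A = 10.05525 × 1.16095 × 5.93957 = 69.3364 kN.

F ≈ 69.34 kN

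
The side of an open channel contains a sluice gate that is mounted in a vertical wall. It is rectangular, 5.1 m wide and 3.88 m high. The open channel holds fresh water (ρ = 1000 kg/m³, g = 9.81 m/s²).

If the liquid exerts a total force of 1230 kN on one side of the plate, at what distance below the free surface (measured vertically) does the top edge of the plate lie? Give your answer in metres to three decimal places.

d_top ≈ 4.396 m

γ = ρg = 1000 × 9.81 = 9810 N/m³ = 9.81 kN/m³.
A = 5.1 × 3.88 = 19.788 m².
From F = γ·h_c·A, the centroid depth is h_c = 1230/(9.81 × 19.788) = 6.33628 m.
The centroid lies 3.88/2 = 1.94 m below the top edge, so the top edge sits at h_top = 6.33628 − 1.94 = 4.39628 m below the surface.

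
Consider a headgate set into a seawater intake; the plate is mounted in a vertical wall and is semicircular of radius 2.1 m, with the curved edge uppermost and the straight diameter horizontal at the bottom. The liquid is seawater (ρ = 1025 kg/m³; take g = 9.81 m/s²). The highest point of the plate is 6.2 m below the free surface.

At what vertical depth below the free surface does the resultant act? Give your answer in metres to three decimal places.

γ = ρg = 1025 × 9.81 / 1000 = 10.05525 kN/m³.
The centroid lies 4r/(3π) = 0.891268 m above the diameter, so r − 4r/(3π) = 2.1 − 0.891268 = 1.20873 m below the topmost point, so the centroid depth is h_c = 6.2 + 1.20873 = 7.40873 m.
A = πr²/2 = π × 2.1²/2 = 6.92721 m².
Resultant F = γ·h_c·A = 10.05525 × 7.40873 × 6.92721 = 516.054 kN.
I_c = (π/8 − 8/(9π))·r⁴ = 0.109757 × 2.1⁴ = 2.13457 m⁴.
Centre of pressure: y_p = y_c + I_c/(y_c·A) = 7.40873 + 2.13457/(7.40873 × 6.92721) = 7.40873 + 0.0415919 = 7.45032 m along the plane.

h_p = 7.450 m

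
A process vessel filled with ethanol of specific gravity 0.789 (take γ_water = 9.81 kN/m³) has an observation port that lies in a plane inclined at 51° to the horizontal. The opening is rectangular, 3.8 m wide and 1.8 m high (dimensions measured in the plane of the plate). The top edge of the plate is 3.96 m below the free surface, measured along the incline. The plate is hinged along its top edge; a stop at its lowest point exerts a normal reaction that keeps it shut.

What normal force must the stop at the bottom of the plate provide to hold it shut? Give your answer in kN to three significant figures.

P ≈ 106 kN

γ = 0.789 × 9.81 = 7.74009 kN/m³.
Let θ = 51° be the plate's angle to the horizontal; measure y along the incline from where the plane meets the free surface. Vertical depth h = y·sinθ with sinθ = 0.777146.
The centroid lies 1.8/2 = 0.9 m below the top edge, so y_c = 3.96 + 0.9 = 4.86 m and h_c = 4.86 × 0.777146 = 3.77693 m.
A = 3.8 × 1.8 = 6.84 m².
Resultant F = γ·h_c·A = 7.74009 × 3.77693 × 6.84 = 199.959 kN.
I_c = b·h³/12 = 3.8 × 1.8³/12 = 1.8468 m⁴.
Centre of pressure: y_p = y_c + I_c/(y_c·A) = 4.86 + 1.8468/(4.86 × 6.84) = 4.86 + 0.0555556 = 4.91556 m along the plane.
The resultant acts 0.9 + 0.0555556 = 0.955556 m (along the plate) below the hinge at the top edge, so the moment about the hinge is M = F × 0.955556 = 199.959 × 0.955556 = 191.072 kN·m.
A normal force at the bottom, 1.8 m from the hinge, must supply this moment: P = 191.072/1.8 = 106.151 kN.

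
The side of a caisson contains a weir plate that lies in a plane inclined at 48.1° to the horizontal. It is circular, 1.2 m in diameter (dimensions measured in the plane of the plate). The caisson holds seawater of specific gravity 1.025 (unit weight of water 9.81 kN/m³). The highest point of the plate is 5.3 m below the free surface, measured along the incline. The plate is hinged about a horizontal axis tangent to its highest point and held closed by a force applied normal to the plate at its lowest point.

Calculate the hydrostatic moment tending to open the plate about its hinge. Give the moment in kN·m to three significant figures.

M ≈ 30.7 kN·m

γ = 1.025 × 9.81 = 10.05525 kN/m³.
Let θ = 48.1° be the plate's angle to the horizontal; measure y along the incline from where the plane meets the free surface. Vertical depth h = y·sinθ with sinθ = 0.744312.
The centroid is at the centre, 0.6 m below the top of the plate, so y_c = 5.3 + 0.6 = 5.9 m and h_c = 5.9 × 0.744312 = 4.39144 m.
A = π(0.6)² = 1.13097 m².
Resultant F = γ·h_c·A = 10.05525 × 4.39144 × 1.13097 = 49.9403 kN.
I_c = πr⁴/4 = π × 0.6⁴/4 = 0.101788 m⁴.
Centre of pressure: y_p = y_c + I_c/(y_c·A) = 5.9 + 0.101788/(5.9 × 1.13097) = 5.9 + 0.0152543 = 5.91525 m along the plane.
The resultant acts 0.6 + 0.0152543 = 0.615254 m (along the plate) below the hinge at the top edge, so the moment about the hinge is M = F × 0.615254 = 49.9403 × 0.615254 = 30.726 kN·m.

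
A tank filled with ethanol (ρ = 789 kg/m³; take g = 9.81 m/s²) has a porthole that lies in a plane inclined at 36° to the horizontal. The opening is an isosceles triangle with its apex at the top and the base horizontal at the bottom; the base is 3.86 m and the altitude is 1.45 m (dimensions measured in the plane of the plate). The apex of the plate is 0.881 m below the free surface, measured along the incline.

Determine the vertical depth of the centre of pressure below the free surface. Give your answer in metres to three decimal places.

γ = ρg = 789 × 9.81 / 1000 = 7.74009 kN/m³.
Let θ = 36° be the plate's angle to the horizontal; measure y along the incline from where the plane meets the free surface. Vertical depth h = y·sinθ with sinθ = 0.587785.
With the apex up, the centroid sits 2h/3 = 2 × 1.45/3 = 0.966667 m below the apex, so y_c = 0.881 + 0.966667 = 1.84767 m and h_c = 1.84767 × 0.587785 = 1.08603 m.
A = ½ × 3.86 × 1.45 = 2.7985 m².
Resultant F = γ·h_c·A = 7.74009 × 1.08603 × 2.7985 = 23.5241 kN.
I_c = b·h³/36 = 3.86 × 1.45³/36 = 0.32688 m⁴.
Centre of pressure: y_p = y_c + I_c/(y_c·A) = 1.84767 + 0.32688/(1.84767 × 2.7985) = 1.84767 + 0.0632177 = 1.91089 m along the plane.
Vertically, h_p = y_p·sinθ = 1.91089 × 0.587785 = 1.12319 m.

h_p = 1.123 m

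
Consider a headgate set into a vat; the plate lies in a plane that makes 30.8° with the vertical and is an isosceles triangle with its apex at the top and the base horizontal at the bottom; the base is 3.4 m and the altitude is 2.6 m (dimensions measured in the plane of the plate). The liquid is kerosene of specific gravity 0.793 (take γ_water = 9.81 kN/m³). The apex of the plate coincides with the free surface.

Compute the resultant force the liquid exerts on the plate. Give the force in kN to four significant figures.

γ = 0.793 × 9.81 = 7.77933 kN/m³.
The plate makes 30.8° with the vertical, i.e. θ = 90° − 30.8° = 59.2° to the horizontal. Measuring y along the incline from the free-surface line, vertical depth h = y·sinθ with sinθ = 0.858960.
With the apex up, the centroid sits 2h/3 = 2 × 2.6/3 = 1.73333 m below the apex, so y_c = 1.73333 m and h_c = 1.73333 × 0.858960 = 1.48886 m.
A = ½ × 3.4 × 2.6 = 4.42 m².
Resultant F = γ·h_c·A = 7.77933 × 1.48886 × 4.42 = 51.1939 kN.

F ≈ 51.19 kN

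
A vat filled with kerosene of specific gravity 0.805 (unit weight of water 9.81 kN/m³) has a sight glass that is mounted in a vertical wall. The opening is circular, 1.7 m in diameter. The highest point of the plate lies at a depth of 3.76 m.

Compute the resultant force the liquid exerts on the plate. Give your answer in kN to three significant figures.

γ = 0.805 × 9.81 = 7.89705 kN/m³.
The centroid is at the centre, 0.85 m below the top of the plate, so the centroid depth is h_c = 3.76 + 0.85 = 4.61 m.
A = π(0.85)² = 2.2698 m².
Resultant F = γ·h_c·A = 7.89705 × 4.61 × 2.2698 = 82.633 kN.

F ≈ 82.6 kN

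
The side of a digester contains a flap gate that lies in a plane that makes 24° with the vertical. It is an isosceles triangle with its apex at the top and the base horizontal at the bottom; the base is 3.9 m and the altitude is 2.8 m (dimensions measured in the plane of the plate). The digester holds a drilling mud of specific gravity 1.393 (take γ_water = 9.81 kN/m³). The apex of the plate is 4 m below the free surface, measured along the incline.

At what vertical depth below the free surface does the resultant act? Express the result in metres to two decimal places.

γ = 1.393 × 9.81 = 13.66533 kN/m³.
The plate makes 24° with the vertical, i.e. θ = 90° − 24° = 66° to the horizontal. Measuring y along the incline from the free-surface line, vertical depth h = y·sinθ with sinθ = 0.913545.
With the apex up, the centroid sits 2h/3 = 2 × 2.8/3 = 1.86667 m below the apex, so y_c = 4 + 1.86667 = 5.86667 m and h_c = 5.86667 × 0.913545 = 5.35947 m.
A = ½ × 3.9 × 2.8 = 5.46 m².
Resultant F = γ·h_c·A = 13.66533 × 5.35947 × 5.46 = 399.885 kN.
I_c = b·h³/36 = 3.9 × 2.8³/36 = 2.37813 m⁴.
Centre of pressure: y_p = y_c + I_c/(y_c·A) = 5.86667 + 2.37813/(5.86667 × 5.46) = 5.86667 + 0.0742423 = 5.94091 m along the plane.
Vertically, h_p = y_p·sinθ = 5.94091 × 0.913545 = 5.42729 m.

h_p = 5.43 m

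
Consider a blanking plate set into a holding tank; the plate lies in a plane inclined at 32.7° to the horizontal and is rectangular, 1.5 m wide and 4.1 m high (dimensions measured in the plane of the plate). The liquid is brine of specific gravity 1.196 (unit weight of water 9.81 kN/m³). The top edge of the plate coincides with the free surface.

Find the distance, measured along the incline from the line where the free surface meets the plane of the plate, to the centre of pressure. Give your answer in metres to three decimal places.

y_p = 2.733 m

γ = 1.196 × 9.81 = 11.73276 kN/m³.
Let θ = 32.7° be the plate's angle to the horizontal; measure y along the incline from where the plane meets the free surface. Vertical depth h = y·sinθ with sinθ = 0.540240.
The centroid lies 4.1/2 = 2.05 m below the top edge, so y_c = 2.05 m and h_c = 2.05 × 0.540240 = 1.10749 m.
A = 1.5 × 4.1 = 6.15 m².
Resultant F = γ·h_c·A = 11.73276 × 1.10749 × 6.15 = 79.9126 kN.
I_c = b·h³/12 = 1.5 × 4.1³/12 = 8.61512 m⁴.
Centre of pressure: y_p = y_c + I_c/(y_c·A) = 2.05 + 8.61512/(2.05 × 6.15) = 2.05 + 0.683333 = 2.73333 m along the plane.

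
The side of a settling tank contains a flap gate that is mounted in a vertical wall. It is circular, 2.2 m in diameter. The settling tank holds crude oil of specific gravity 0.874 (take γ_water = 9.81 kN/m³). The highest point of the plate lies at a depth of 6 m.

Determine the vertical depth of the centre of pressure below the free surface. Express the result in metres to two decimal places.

h_p = 7.14 m

γ = 0.874 × 9.81 = 8.57394 kN/m³.
The centroid is at the centre, 1.1 m below the top of the plate, so the centroid depth is h_c = 6 + 1.1 = 7.1 m.
A = π(1.1)² = 3.80133 m².
Resultant F = γ·h_c·A = 8.57394 × 7.1 × 3.80133 = 231.406 kN.
I_c = πr⁴/4 = π × 1.1⁴/4 = 1.1499 m⁴.
Centre of pressure: y_p = y_c + I_c/(y_c·A) = 7.1 + 1.1499/(7.1 × 3.80133) = 7.1 + 0.0426055 = 7.14261 m along the plane.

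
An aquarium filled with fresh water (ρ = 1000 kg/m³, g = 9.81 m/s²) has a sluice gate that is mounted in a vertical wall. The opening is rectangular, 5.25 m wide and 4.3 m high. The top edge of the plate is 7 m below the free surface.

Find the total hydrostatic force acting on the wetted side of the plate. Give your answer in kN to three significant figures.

γ = ρg = 1000 × 9.81 = 9810 N/m³ = 9.81 kN/m³.
The centroid lies 4.3/2 = 2.15 m below the top edge, so the centroid depth is h_c = 7 + 2.15 = 9.15 m.
A = 5.25 × 4.3 = 22.575 m².
Resultant F = γ·h_c·A = 9.81 × 9.15 × 22.575 = 2026.37 kN.

F ≈ 2030 kN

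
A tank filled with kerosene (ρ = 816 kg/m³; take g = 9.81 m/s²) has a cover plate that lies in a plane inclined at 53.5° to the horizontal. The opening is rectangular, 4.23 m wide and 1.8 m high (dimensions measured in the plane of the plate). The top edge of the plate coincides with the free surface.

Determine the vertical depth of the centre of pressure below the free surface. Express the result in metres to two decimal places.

h_p = 0.96 m

γ = ρg = 816 × 9.81 / 1000 = 8.00496 kN/m³.
Let θ = 53.5° be the plate's angle to the horizontal; measure y along the incline from where the plane meets the free surface. Vertical depth h = y·sinθ with sinθ = 0.803857.
The centroid lies 1.8/2 = 0.9 m below the top edge, so y_c = 0.9 m and h_c = 0.9 × 0.803857 = 0.723471 m.
A = 4.23 × 1.8 = 7.614 m².
Resultant F = γ·h_c·A = 8.00496 × 0.723471 × 7.614 = 44.0954 kN.
I_c = b·h³/12 = 4.23 × 1.8³/12 = 2.05578 m⁴.
Centre of pressure: y_p = y_c + I_c/(y_c·A) = 0.9 + 2.05578/(0.9 × 7.614) = 0.9 + 0.3 = 1.2 m along the plane.
Vertically, h_p = y_p·sinθ = 1.2 × 0.803857 = 0.964628 m.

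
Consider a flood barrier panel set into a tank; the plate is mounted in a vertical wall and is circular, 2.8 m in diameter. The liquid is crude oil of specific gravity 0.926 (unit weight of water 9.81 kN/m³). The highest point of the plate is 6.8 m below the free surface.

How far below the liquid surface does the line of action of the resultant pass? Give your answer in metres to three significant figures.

γ = 0.926 × 9.81 = 9.08406 kN/m³.
The centroid is at the centre, 1.4 m below the top of the plate, so the centroid depth is h_c = 6.8 + 1.4 = 8.2 m.
A = π(1.4)² = 6.15752 m².
Resultant F = γ·h_c·A = 9.08406 × 8.2 × 6.15752 = 458.669 kN.
I_c = πr⁴/4 = π × 1.4⁴/4 = 3.01719 m⁴.
Centre of pressure: y_p = y_c + I_c/(y_c·A) = 8.2 + 3.01719/(8.2 × 6.15752) = 8.2 + 0.0597562 = 8.25976 m along the plane.

h_p = 8.26 m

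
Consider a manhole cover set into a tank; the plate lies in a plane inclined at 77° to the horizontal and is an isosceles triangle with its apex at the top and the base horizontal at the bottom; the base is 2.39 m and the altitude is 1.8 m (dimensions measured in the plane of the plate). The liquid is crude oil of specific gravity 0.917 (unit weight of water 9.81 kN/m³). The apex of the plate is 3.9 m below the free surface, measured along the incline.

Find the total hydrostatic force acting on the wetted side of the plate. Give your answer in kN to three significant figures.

F ≈ 96.2 kN

γ = 0.917 × 9.81 = 8.99577 kN/m³.
Let θ = 77° be the plate's angle to the horizontal; measure y along the incline from where the plane meets the free surface. Vertical depth h = y·sinθ with sinθ = 0.974370.
With the apex up, the centroid sits 2h/3 = 2 × 1.8/3 = 1.2 m below the apex, so y_c = 3.9 + 1.2 = 5.1 m and h_c = 5.1 × 0.974370 = 4.96929 m.
A = ½ × 2.39 × 1.8 = 2.151 m².
Resultant F = γ·h_c·A = 8.99577 × 4.96929 × 2.151 = 96.1553 kN.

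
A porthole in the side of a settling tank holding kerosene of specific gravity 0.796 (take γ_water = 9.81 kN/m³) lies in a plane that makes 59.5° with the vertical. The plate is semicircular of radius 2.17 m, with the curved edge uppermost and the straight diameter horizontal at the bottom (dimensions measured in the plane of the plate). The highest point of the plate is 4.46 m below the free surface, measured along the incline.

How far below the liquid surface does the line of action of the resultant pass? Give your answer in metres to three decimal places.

γ = 0.796 × 9.81 = 7.80876 kN/m³.
The plate makes 59.5° with the vertical, i.e. θ = 90° − 59.5° = 30.5° to the horizontal. Measuring y along the incline from the free-surface line, vertical depth h = y·sinθ with sinθ = 0.507538.
The centroid lies 4r/(3π) = 0.920977 m above the diameter, so r − 4r/(3π) = 2.17 − 0.920977 = 1.24902 m below the topmost point, so y_c = 4.46 + 1.24902 = 5.70902 m and h_c = 5.70902 × 0.507538 = 2.89754 m.
A = πr²/2 = π × 2.17²/2 = 7.39672 m².
Resultant F = γ·h_c·A = 7.80876 × 2.89754 × 7.39672 = 167.36 kN.
I_c = (π/8 − 8/(9π))·r⁴ = 0.109757 × 2.17⁴ = 2.43372 m⁴.
Centre of pressure: y_p = y_c + I_c/(y_c·A) = 5.70902 + 2.43372/(5.70902 × 7.39672) = 5.70902 + 0.0576328 = 5.76665 m along the plane.
Vertically, h_p = y_p·sinθ = 5.76665 × 0.507538 = 2.92679 m.

h_p = 2.927 m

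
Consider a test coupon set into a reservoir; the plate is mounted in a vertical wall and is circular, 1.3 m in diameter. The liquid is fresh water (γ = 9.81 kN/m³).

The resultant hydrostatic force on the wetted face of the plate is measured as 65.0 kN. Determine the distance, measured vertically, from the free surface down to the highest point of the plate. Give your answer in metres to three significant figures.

d_top ≈ 4.34 m

γ = 9.81 kN/m³.
A = π(0.65)² = 1.32732 m².
From F = γ·h_c·A, the centroid depth is h_c = 65.0/(9.81 × 1.32732) = 4.99193 m.
The centroid is at the centre, 0.65 m below the top of the plate, so the highest point sits at h_top = 4.99193 − 0.65 = 4.34193 m below the surface.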